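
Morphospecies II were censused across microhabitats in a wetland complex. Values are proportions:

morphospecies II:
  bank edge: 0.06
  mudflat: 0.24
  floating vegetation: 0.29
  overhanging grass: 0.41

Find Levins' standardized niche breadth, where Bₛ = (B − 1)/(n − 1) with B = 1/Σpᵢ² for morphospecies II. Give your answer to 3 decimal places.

Σpᵢ² = 0.06² + 0.24² + 0.29² + 0.41² = 0.0036 + 0.0576 + 0.0841 + 0.1681 = 0.3134
B = 1 / 0.3134 = 3.19081
Bₛ = (B − 1)/(n − 1) = (3.19081 − 1)/(4 − 1) = 2.19081/3 = 0.73027

0.730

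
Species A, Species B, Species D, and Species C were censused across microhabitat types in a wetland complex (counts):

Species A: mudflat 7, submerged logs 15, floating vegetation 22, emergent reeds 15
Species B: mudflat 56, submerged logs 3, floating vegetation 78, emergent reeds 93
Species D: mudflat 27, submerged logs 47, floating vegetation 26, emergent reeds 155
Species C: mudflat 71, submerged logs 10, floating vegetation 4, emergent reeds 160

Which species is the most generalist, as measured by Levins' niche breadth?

Proportions for Species A (n=59): 7/59=0.1186, 15/59=0.2542, 22/59=0.3729, 15/59=0.2542
Proportions for Species B (n=230): 56/230=0.2435, 3/230=0.0130, 78/230=0.3391, 93/230=0.4043
Proportions for Species D (n=255): 27/255=0.1059, 47/255=0.1843, 26/255=0.1020, 155/255=0.6078
Proportions for Species C (n=245): 71/245=0.2898, 10/245=0.0408, 4/245=0.0163, 160/245=0.6531
Σp_Aᵢ² = 0.1186² + 0.2542² + 0.3729² + 0.2542² = 0.014066 + 0.064618 + 0.139054 + 0.064618 = 0.282356
B_A = 1 / 0.282356 = 3.5416
Σp_Bᵢ² = 0.2435² + 0.0130² + 0.3391² + 0.4043² = 0.059292 + 0.000169 + 0.114989 + 0.163458 = 0.337908
B_B = 1 / 0.337908 = 2.9594
Σp_Dᵢ² = 0.1059² + 0.1843² + 0.1020² + 0.6078² = 0.011215 + 0.033966 + 0.010404 + 0.369421 = 0.425006
B_D = 1 / 0.425006 = 2.3529
Σp_Cᵢ² = 0.2898² + 0.0408² + 0.0163² + 0.6531² = 0.083984 + 0.001665 + 0.000266 + 0.426540 = 0.512455
B_C = 1 / 0.512455 = 1.9514
Highest B → broadest niche (most generalist): Species A (B = 3.54).

Species A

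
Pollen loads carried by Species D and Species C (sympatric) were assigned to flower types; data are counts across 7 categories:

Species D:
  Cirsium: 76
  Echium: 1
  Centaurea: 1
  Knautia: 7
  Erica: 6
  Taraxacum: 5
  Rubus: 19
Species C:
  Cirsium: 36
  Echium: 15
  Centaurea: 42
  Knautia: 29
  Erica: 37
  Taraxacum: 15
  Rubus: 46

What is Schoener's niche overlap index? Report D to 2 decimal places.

0.50

Proportions for Species D (n=115): 76/115=0.6609, 1/115=0.0087, 1/115=0.0087, 7/115=0.0609, 6/115=0.0522, 5/115=0.0435, 19/115=0.1652
Proportions for Species C (n=220): 36/220=0.1636, 15/220=0.0682, 42/220=0.1909, 29/220=0.1318, 37/220=0.1682, 15/220=0.0682, 46/220=0.2091
Σ|p₁ᵢ − p₂ᵢ| = 0.4973 + 0.0595 + 0.1822 + 0.0709 + 0.1160 + 0.0247 + 0.0439 = 0.9945
D = 1 − ½ × 0.9945 = 1 − 0.49725 = 0.50275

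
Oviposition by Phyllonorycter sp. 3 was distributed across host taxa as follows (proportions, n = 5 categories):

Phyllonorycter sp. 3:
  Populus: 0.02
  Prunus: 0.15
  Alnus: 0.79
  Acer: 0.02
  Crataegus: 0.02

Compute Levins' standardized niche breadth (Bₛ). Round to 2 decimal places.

Σpᵢ² = 0.02² + 0.15² + 0.79² + 0.02² + 0.02² = 0.0004 + 0.0225 + 0.6241 + 0.0004 + 0.0004 = 0.6478
B = 1 / 0.6478 = 1.5437
Bₛ = (B − 1)/(n − 1) = (1.5437 − 1)/(5 − 1) = 0.5437/4 = 0.1359

0.14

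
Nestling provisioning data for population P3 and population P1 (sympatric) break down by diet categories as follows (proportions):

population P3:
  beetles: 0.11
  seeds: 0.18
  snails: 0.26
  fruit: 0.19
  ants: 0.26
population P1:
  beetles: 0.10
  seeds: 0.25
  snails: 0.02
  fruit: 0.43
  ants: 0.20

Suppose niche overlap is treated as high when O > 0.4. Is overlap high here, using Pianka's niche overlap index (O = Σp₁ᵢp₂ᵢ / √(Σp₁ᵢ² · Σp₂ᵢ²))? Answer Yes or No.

Yes

Σ p₁ᵢp₂ᵢ = 0.0110 + 0.0450 + 0.0052 + 0.0817 + 0.0520 = 0.1949
Σp_1ᵢ² = 0.11² + 0.18² + 0.26² + 0.19² + 0.26² = 0.0121 + 0.0324 + 0.0676 + 0.0361 + 0.0676 = 0.2158
Σp_2ᵢ² = 0.10² + 0.25² + 0.02² + 0.43² + 0.20² = 0.0100 + 0.0625 + 0.0004 + 0.1849 + 0.0400 = 0.2978
O = 0.1949 / √(0.2158 × 0.2978) = 0.1949 / 0.25351 = 0.7688
O = 0.7688 > 0.4 → Yes.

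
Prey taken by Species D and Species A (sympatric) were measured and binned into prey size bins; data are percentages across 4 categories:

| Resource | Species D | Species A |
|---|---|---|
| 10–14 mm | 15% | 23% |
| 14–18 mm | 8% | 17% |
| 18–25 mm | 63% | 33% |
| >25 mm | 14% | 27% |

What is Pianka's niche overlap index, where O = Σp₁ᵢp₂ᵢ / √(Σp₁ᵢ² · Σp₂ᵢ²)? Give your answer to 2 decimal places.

Convert percentages to proportions (divide by 100).
Σ p₁ᵢp₂ᵢ = 0.0345 + 0.0136 + 0.2079 + 0.0378 = 0.2938
Σp_1ᵢ² = 0.15² + 0.08² + 0.63² + 0.14² = 0.0225 + 0.0064 + 0.3969 + 0.0196 = 0.4454
Σp_2ᵢ² = 0.23² + 0.17² + 0.33² + 0.27² = 0.0529 + 0.0289 + 0.1089 + 0.0729 = 0.2636
O = 0.2938 / √(0.4454 × 0.2636) = 0.2938 / 0.34265 = 0.8574

0.86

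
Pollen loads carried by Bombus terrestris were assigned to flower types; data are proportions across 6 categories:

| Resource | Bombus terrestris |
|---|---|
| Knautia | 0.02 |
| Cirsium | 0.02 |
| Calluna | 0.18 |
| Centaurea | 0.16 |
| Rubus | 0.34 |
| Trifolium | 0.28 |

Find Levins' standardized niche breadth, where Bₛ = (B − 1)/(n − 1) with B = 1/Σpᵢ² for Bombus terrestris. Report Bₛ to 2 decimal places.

0.59

Σpᵢ² = 0.02² + 0.02² + 0.18² + 0.16² + 0.34² + 0.28² = 0.0004 + 0.0004 + 0.0324 + 0.0256 + 0.1156 + 0.0784 = 0.2528
B = 1 / 0.2528 = 3.9557
Bₛ = (B − 1)/(n − 1) = (3.9557 − 1)/(6 − 1) = 2.9557/5 = 0.5911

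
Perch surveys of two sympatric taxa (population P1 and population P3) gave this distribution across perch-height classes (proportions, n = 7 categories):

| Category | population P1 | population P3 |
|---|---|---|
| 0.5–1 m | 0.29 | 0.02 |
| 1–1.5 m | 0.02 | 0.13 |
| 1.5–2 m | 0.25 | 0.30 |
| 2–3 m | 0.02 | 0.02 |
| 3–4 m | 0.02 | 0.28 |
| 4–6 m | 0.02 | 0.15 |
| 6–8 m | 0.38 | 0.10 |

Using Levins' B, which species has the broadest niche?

population P3

Σp_P1ᵢ² = 0.29² + 0.02² + 0.25² + 0.02² + 0.02² + 0.02² + 0.38² = 0.0841 + 0.0004 + 0.0625 + 0.0004 + 0.0004 + 0.0004 + 0.1444 = 0.2926
B_P1 = 1 / 0.2926 = 3.4176
Σp_P3ᵢ² = 0.02² + 0.13² + 0.30² + 0.02² + 0.28² + 0.15² + 0.10² = 0.0004 + 0.0169 + 0.0900 + 0.0004 + 0.0784 + 0.0225 + 0.0100 = 0.2186
B_P3 = 1 / 0.2186 = 4.5746
Highest B → broadest niche (most generalist): population P3 (B = 4.57).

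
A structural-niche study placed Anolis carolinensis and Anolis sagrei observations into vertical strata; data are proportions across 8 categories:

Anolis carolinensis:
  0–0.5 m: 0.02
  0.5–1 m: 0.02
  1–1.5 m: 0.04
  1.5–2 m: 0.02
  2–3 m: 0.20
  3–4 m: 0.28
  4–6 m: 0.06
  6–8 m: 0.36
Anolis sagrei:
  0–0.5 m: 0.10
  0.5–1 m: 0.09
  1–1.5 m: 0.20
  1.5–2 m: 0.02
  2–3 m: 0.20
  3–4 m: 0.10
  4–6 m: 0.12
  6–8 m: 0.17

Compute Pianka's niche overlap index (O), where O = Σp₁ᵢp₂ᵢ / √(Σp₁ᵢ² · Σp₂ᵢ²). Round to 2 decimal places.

Σ p₁ᵢp₂ᵢ = 0.0020 + 0.0018 + 0.0080 + 0.0004 + 0.0400 + 0.0280 + 0.0072 + 0.0612 = 0.1486
Σp_1ᵢ² = 0.02² + 0.02² + 0.04² + 0.02² + 0.20² + 0.28² + 0.06² + 0.36² = 0.0004 + 0.0004 + 0.0016 + 0.0004 + 0.0400 + 0.0784 + 0.0036 + 0.1296 = 0.2544
Σp_2ᵢ² = 0.10² + 0.09² + 0.20² + 0.02² + 0.20² + 0.10² + 0.12² + 0.17² = 0.0100 + 0.0081 + 0.0400 + 0.0004 + 0.0400 + 0.0100 + 0.0144 + 0.0289 = 0.1518
O = 0.1486 / √(0.2544 × 0.1518) = 0.1486 / 0.19651 = 0.7562

0.76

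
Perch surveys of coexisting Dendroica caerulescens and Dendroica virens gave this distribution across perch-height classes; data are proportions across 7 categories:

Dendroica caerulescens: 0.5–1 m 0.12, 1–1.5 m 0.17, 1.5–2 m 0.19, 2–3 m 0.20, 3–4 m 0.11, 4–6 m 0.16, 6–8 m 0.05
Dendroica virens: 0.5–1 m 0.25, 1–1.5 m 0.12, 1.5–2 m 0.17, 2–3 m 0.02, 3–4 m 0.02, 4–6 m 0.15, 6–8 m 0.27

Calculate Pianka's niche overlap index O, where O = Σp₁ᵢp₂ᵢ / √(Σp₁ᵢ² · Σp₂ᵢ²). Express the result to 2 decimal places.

0.70

Σ p₁ᵢp₂ᵢ = 0.0300 + 0.0204 + 0.0323 + 0.0040 + 0.0022 + 0.0240 + 0.0135 = 0.1264
Σp_1ᵢ² = 0.12² + 0.17² + 0.19² + 0.20² + 0.11² + 0.16² + 0.05² = 0.0144 + 0.0289 + 0.0361 + 0.0400 + 0.0121 + 0.0256 + 0.0025 = 0.1596
Σp_2ᵢ² = 0.25² + 0.12² + 0.17² + 0.02² + 0.02² + 0.15² + 0.27² = 0.0625 + 0.0144 + 0.0289 + 0.0004 + 0.0004 + 0.0225 + 0.0729 = 0.2020
O = 0.1264 / √(0.1596 × 0.2020) = 0.1264 / 0.17955 = 0.7040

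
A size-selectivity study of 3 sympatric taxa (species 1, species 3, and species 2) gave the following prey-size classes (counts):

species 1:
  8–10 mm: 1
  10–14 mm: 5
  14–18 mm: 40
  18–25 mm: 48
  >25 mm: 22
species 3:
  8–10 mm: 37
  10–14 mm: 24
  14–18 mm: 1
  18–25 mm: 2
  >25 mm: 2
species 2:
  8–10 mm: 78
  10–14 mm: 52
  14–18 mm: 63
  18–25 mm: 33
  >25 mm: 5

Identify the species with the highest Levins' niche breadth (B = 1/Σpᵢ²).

Proportions for species 1 (n=116): 1/116=0.0086, 5/116=0.0431, 40/116=0.3448, 48/116=0.4138, 22/116=0.1897
Proportions for species 3 (n=66): 37/66=0.5606, 24/66=0.3636, 1/66=0.0152, 2/66=0.0303, 2/66=0.0303
Proportions for species 2 (n=231): 78/231=0.3377, 52/231=0.2251, 63/231=0.2727, 33/231=0.1429, 5/231=0.0216
Σp_1ᵢ² = 0.0086² + 0.0431² + 0.3448² + 0.4138² + 0.1897² = 0.000074 + 0.001858 + 0.118887 + 0.171230 + 0.035986 = 0.328035
B_1 = 1 / 0.328035 = 3.0485
Σp_3ᵢ² = 0.5606² + 0.3636² + 0.0152² + 0.0303² + 0.0303² = 0.314272 + 0.132205 + 0.000231 + 0.000918 + 0.000918 = 0.448544
B_3 = 1 / 0.448544 = 2.2294
Σp_2ᵢ² = 0.3377² + 0.2251² + 0.2727² + 0.1429² + 0.0216² = 0.114041 + 0.050670 + 0.074365 + 0.020420 + 0.000467 = 0.259963
B_2 = 1 / 0.259963 = 3.8467
Highest B → broadest niche (most generalist): species 2 (B = 3.85).

species 2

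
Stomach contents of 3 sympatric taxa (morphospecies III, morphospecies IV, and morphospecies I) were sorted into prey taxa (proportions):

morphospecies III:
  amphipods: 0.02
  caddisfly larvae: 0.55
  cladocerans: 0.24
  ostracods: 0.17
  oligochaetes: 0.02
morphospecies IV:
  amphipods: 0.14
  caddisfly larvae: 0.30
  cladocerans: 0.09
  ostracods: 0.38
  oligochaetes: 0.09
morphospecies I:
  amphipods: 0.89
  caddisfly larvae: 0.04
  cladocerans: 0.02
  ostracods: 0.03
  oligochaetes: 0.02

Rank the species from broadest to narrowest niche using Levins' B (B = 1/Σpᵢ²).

Σp_IIIᵢ² = 0.02² + 0.55² + 0.24² + 0.17² + 0.02² = 0.0004 + 0.3025 + 0.0576 + 0.0289 + 0.0004 = 0.3898
B_III = 1 / 0.3898 = 2.5654
Σp_IVᵢ² = 0.14² + 0.30² + 0.09² + 0.38² + 0.09² = 0.0196 + 0.0900 + 0.0081 + 0.1444 + 0.0081 = 0.2702
B_IV = 1 / 0.2702 = 3.7010
Σp_Iᵢ² = 0.89² + 0.04² + 0.02² + 0.03² + 0.02² = 0.7921 + 0.0016 + 0.0004 + 0.0009 + 0.0004 = 0.7954
B_I = 1 / 0.7954 = 1.2572
Ranking by B (broadest → narrowest): morphospecies IV (3.70) > morphospecies III (2.57) > morphospecies I (1.26)

morphospecies IV > morphospecies III > morphospecies I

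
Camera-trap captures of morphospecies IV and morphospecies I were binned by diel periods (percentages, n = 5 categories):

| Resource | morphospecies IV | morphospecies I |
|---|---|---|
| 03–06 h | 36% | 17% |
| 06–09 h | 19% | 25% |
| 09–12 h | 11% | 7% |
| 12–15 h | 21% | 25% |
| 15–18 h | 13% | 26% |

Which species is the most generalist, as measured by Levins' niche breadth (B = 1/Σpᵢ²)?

Convert percentages to proportions (divide by 100).
Σp_IVᵢ² = 0.36² + 0.19² + 0.11² + 0.21² + 0.13² = 0.1296 + 0.0361 + 0.0121 + 0.0441 + 0.0169 = 0.2388
B_IV = 1 / 0.2388 = 4.1876
Σp_Iᵢ² = 0.17² + 0.25² + 0.07² + 0.25² + 0.26² = 0.0289 + 0.0625 + 0.0049 + 0.0625 + 0.0676 = 0.2264
B_I = 1 / 0.2264 = 4.4170
Highest B → broadest niche (most generalist): morphospecies I (B = 4.42).

morphospecies I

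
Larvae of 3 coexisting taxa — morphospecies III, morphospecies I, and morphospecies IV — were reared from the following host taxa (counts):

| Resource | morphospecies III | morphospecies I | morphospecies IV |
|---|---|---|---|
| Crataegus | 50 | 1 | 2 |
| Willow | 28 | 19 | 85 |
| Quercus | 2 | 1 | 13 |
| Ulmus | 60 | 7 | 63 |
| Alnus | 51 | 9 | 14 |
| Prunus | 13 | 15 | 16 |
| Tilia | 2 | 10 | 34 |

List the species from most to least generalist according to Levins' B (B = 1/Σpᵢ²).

morphospecies I > morphospecies III > morphospecies IV

Proportions for morphospecies III (n=206): 50/206=0.2427, 28/206=0.1359, 2/206=0.0097, 60/206=0.2913, 51/206=0.2476, 13/206=0.0631, 2/206=0.0097
Proportions for morphospecies I (n=62): 1/62=0.0161, 19/62=0.3065, 1/62=0.0161, 7/62=0.1129, 9/62=0.1452, 15/62=0.2419, 10/62=0.1613
Proportions for morphospecies IV (n=227): 2/227=0.0088, 85/227=0.3744, 13/227=0.0573, 63/227=0.2775, 14/227=0.0617, 16/227=0.0705, 34/227=0.1498
Σp_IIIᵢ² = 0.2427² + 0.1359² + 0.0097² + 0.2913² + 0.2476² + 0.0631² + 0.0097² = 0.058903 + 0.018469 + 0.000094 + 0.084856 + 0.061306 + 0.003982 + 0.000094 = 0.227704
B_III = 1 / 0.227704 = 4.3917
Σp_Iᵢ² = 0.0161² + 0.3065² + 0.0161² + 0.1129² + 0.1452² + 0.2419² + 0.1613² = 0.000259 + 0.093942 + 0.000259 + 0.012746 + 0.021083 + 0.058516 + 0.026018 = 0.212823
B_I = 1 / 0.212823 = 4.6987
Σp_IVᵢ² = 0.0088² + 0.3744² + 0.0573² + 0.2775² + 0.0617² + 0.0705² + 0.1498² = 0.000077 + 0.140175 + 0.003283 + 0.077006 + 0.003807 + 0.004970 + 0.022440 = 0.251758
B_IV = 1 / 0.251758 = 3.9721
Ranking by B (broadest → narrowest): morphospecies I (4.70) > morphospecies III (4.39) > morphospecies IV (3.97)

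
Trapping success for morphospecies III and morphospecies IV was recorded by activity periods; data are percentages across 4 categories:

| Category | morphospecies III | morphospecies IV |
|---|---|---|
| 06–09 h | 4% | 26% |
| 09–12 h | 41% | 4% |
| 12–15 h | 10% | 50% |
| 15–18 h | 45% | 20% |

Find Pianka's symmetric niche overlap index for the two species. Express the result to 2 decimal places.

0.45

Convert percentages to proportions (divide by 100).
Σ p₁ᵢp₂ᵢ = 0.0104 + 0.0164 + 0.0500 + 0.0900 = 0.1668
Σp_1ᵢ² = 0.04² + 0.41² + 0.10² + 0.45² = 0.0016 + 0.1681 + 0.0100 + 0.2025 = 0.3822
Σp_2ᵢ² = 0.26² + 0.04² + 0.50² + 0.20² = 0.0676 + 0.0016 + 0.2500 + 0.0400 = 0.3592
O = 0.1668 / √(0.3822 × 0.3592) = 0.1668 / 0.37052 = 0.4502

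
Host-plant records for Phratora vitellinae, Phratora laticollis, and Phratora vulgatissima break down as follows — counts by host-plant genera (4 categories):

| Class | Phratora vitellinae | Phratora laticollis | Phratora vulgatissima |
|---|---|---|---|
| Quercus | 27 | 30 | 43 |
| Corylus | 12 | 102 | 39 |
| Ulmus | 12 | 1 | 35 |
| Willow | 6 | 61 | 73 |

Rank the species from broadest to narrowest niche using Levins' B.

Phratora vulgatissima > Phratora vitellinae > Phratora laticollis

Proportions for Phratora vitellinae (n=57): 27/57=0.4737, 12/57=0.2105, 12/57=0.2105, 6/57=0.1053
Proportions for Phratora laticollis (n=194): 30/194=0.1546, 102/194=0.5258, 1/194=0.0052, 61/194=0.3144
Proportions for Phratora vulgatissima (n=190): 43/190=0.2263, 39/190=0.2053, 35/190=0.1842, 73/190=0.3842
Σp_viteᵢ² = 0.4737² + 0.2105² + 0.2105² + 0.1053² = 0.224392 + 0.044310 + 0.044310 + 0.011088 = 0.324100
B_vite = 1 / 0.324100 = 3.0855
Σp_latiᵢ² = 0.1546² + 0.5258² + 0.0052² + 0.3144² = 0.023901 + 0.276466 + 0.000027 + 0.098847 = 0.399241
B_lati = 1 / 0.399241 = 2.5048
Σp_vulgᵢ² = 0.2263² + 0.2053² + 0.1842² + 0.3842² = 0.051212 + 0.042148 + 0.033930 + 0.147610 = 0.274900
B_vulg = 1 / 0.274900 = 3.6377
Ranking by B (broadest → narrowest): Phratora vulgatissima (3.64) > Phratora vitellinae (3.09) > Phratora laticollis (2.50)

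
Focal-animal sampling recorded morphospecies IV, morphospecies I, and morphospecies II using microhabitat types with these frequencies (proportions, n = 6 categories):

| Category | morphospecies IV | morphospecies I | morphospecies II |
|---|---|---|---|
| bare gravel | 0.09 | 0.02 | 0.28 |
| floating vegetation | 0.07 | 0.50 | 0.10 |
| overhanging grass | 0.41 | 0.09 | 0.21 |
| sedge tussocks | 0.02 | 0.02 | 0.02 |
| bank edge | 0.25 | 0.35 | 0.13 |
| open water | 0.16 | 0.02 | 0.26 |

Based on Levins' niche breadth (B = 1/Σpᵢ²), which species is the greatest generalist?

Σp_IVᵢ² = 0.09² + 0.07² + 0.41² + 0.02² + 0.25² + 0.16² = 0.0081 + 0.0049 + 0.1681 + 0.0004 + 0.0625 + 0.0256 = 0.2696
B_IV = 1 / 0.2696 = 3.7092
Σp_Iᵢ² = 0.02² + 0.50² + 0.09² + 0.02² + 0.35² + 0.02² = 0.0004 + 0.2500 + 0.0081 + 0.0004 + 0.1225 + 0.0004 = 0.3818
B_I = 1 / 0.3818 = 2.6192
Σp_IIᵢ² = 0.28² + 0.10² + 0.21² + 0.02² + 0.13² + 0.26² = 0.0784 + 0.0100 + 0.0441 + 0.0004 + 0.0169 + 0.0676 = 0.2174
B_II = 1 / 0.2174 = 4.5998
Highest B → broadest niche (most generalist): morphospecies II (B = 4.60).

morphospecies II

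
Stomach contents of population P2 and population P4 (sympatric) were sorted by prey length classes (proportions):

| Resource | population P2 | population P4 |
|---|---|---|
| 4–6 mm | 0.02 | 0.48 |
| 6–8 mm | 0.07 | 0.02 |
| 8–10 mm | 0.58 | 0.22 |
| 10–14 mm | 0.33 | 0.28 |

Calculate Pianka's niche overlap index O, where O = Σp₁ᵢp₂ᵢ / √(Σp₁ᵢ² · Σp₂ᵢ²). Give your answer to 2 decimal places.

0.58

Σ p₁ᵢp₂ᵢ = 0.0096 + 0.0014 + 0.1276 + 0.0924 = 0.2310
Σp_1ᵢ² = 0.02² + 0.07² + 0.58² + 0.33² = 0.0004 + 0.0049 + 0.3364 + 0.1089 = 0.4506
Σp_2ᵢ² = 0.48² + 0.02² + 0.22² + 0.28² = 0.2304 + 0.0004 + 0.0484 + 0.0784 = 0.3576
O = 0.2310 / √(0.4506 × 0.3576) = 0.2310 / 0.40142 = 0.5755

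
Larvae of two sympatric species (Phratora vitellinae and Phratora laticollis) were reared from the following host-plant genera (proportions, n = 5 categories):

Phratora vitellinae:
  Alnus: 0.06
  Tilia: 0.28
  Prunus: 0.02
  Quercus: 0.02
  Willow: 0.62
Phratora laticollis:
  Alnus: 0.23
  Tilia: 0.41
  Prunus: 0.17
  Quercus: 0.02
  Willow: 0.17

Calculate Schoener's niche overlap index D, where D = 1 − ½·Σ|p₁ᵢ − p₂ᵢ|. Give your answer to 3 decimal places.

0.550

Σ|p₁ᵢ − p₂ᵢ| = 0.17 + 0.13 + 0.15 + 0.00 + 0.45 = 0.90
D = 1 − ½ × 0.90 = 1 − 0.450 = 0.55000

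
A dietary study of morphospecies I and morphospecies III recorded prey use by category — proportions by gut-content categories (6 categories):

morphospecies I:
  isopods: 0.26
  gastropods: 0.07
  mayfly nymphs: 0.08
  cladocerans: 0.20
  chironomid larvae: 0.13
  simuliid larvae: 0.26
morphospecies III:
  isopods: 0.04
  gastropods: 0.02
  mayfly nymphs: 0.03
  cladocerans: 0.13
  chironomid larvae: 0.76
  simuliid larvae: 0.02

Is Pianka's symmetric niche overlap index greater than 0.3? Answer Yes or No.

Yes

Σ p₁ᵢp₂ᵢ = 0.0104 + 0.0014 + 0.0024 + 0.0260 + 0.0988 + 0.0052 = 0.1442
Σp_1ᵢ² = 0.26² + 0.07² + 0.08² + 0.20² + 0.13² + 0.26² = 0.0676 + 0.0049 + 0.0064 + 0.0400 + 0.0169 + 0.0676 = 0.2034
Σp_2ᵢ² = 0.04² + 0.02² + 0.03² + 0.13² + 0.76² + 0.02² = 0.0016 + 0.0004 + 0.0009 + 0.0169 + 0.5776 + 0.0004 = 0.5978
O = 0.1442 / √(0.2034 × 0.5978) = 0.1442 / 0.34870 = 0.4135
O = 0.4135 > 0.3 → Yes.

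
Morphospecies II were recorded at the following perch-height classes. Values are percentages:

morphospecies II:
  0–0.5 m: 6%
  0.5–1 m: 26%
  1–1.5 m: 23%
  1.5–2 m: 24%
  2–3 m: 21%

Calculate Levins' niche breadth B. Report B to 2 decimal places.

Convert percentages to proportions (divide by 100).
Σpᵢ² = 0.06² + 0.26² + 0.23² + 0.24² + 0.21² = 0.0036 + 0.0676 + 0.0529 + 0.0576 + 0.0441 = 0.2258
B = 1 / 0.2258 = 4.4287

4.43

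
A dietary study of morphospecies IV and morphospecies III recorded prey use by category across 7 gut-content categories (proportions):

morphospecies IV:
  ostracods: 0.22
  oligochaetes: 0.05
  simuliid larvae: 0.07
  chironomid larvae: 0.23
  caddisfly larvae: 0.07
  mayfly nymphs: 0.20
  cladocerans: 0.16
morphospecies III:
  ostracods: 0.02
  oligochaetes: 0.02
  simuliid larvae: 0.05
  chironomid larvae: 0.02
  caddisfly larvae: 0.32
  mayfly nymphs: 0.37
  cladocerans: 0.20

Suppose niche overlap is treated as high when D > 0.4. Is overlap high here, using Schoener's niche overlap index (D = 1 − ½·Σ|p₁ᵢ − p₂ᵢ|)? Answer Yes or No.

Σ|p₁ᵢ − p₂ᵢ| = 0.20 + 0.03 + 0.02 + 0.21 + 0.25 + 0.17 + 0.04 = 0.92
D = 1 − ½ × 0.92 = 1 − 0.460 = 0.5400
D = 0.5400 > 0.4 → Yes.

Yes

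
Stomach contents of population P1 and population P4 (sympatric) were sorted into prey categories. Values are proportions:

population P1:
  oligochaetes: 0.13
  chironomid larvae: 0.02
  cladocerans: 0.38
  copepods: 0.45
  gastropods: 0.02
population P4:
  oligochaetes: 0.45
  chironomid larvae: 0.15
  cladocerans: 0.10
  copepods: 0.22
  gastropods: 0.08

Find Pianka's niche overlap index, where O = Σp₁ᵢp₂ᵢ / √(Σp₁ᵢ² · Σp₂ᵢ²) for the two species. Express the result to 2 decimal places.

0.62

Σ p₁ᵢp₂ᵢ = 0.0585 + 0.0030 + 0.0380 + 0.0990 + 0.0016 = 0.2001
Σp_1ᵢ² = 0.13² + 0.02² + 0.38² + 0.45² + 0.02² = 0.0169 + 0.0004 + 0.1444 + 0.2025 + 0.0004 = 0.3646
Σp_2ᵢ² = 0.45² + 0.15² + 0.10² + 0.22² + 0.08² = 0.2025 + 0.0225 + 0.0100 + 0.0484 + 0.0064 = 0.2898
O = 0.2001 / √(0.3646 × 0.2898) = 0.2001 / 0.32506 = 0.6156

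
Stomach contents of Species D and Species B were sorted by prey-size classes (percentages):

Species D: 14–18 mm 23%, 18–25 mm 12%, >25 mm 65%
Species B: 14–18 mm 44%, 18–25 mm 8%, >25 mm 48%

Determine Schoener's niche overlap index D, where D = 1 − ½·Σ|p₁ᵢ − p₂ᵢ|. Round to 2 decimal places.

Convert percentages to proportions (divide by 100).
Σ|p₁ᵢ − p₂ᵢ| = 0.21 + 0.04 + 0.17 = 0.42
D = 1 − ½ × 0.42 = 1 − 0.210 = 0.7900

0.79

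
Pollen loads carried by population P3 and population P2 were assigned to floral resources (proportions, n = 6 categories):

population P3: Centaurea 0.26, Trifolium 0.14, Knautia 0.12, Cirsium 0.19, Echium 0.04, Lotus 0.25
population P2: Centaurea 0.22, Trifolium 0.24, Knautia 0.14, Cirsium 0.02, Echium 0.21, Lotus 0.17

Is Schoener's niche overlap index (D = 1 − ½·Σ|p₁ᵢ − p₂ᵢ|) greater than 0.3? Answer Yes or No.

Σ|p₁ᵢ − p₂ᵢ| = 0.04 + 0.10 + 0.02 + 0.17 + 0.17 + 0.08 = 0.58
D = 1 − ½ × 0.58 = 1 − 0.290 = 0.7100
D = 0.7100 > 0.3 → Yes.

Yes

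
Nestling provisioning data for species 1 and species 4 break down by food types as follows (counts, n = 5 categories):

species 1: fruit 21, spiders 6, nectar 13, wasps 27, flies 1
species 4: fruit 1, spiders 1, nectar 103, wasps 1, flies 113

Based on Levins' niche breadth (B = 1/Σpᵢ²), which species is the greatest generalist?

Proportions for species 1 (n=68): 21/68=0.3088, 6/68=0.0882, 13/68=0.1912, 27/68=0.3971, 1/68=0.0147
Proportions for species 4 (n=219): 1/219=0.0046, 1/219=0.0046, 103/219=0.4703, 1/219=0.0046, 113/219=0.5160
Σp_1ᵢ² = 0.3088² + 0.0882² + 0.1912² + 0.3971² + 0.0147² = 0.095357 + 0.007779 + 0.036557 + 0.157688 + 0.000216 = 0.297597
B_1 = 1 / 0.297597 = 3.3602
Σp_4ᵢ² = 0.0046² + 0.0046² + 0.4703² + 0.0046² + 0.5160² = 0.000021 + 0.000021 + 0.221182 + 0.000021 + 0.266256 = 0.487501
B_4 = 1 / 0.487501 = 2.0513
Highest B → broadest niche (most generalist): species 1 (B = 3.36).

species 1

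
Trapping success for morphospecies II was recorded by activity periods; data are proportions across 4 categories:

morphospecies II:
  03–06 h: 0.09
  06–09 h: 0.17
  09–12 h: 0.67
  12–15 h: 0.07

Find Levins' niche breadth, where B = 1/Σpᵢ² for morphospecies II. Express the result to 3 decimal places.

Σpᵢ² = 0.09² + 0.17² + 0.67² + 0.07² = 0.0081 + 0.0289 + 0.4489 + 0.0049 = 0.4908
B = 1 / 0.4908 = 2.03749

2.037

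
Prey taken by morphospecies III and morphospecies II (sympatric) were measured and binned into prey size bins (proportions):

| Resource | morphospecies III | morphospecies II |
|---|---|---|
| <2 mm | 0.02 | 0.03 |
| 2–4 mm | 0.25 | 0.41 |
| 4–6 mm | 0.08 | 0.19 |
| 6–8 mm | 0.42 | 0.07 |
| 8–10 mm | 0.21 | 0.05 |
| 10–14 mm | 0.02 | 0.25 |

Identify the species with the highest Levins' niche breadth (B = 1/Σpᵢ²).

morphospecies II

Σp_IIIᵢ² = 0.02² + 0.25² + 0.08² + 0.42² + 0.21² + 0.02² = 0.0004 + 0.0625 + 0.0064 + 0.1764 + 0.0441 + 0.0004 = 0.2902
B_III = 1 / 0.2902 = 3.4459
Σp_IIᵢ² = 0.03² + 0.41² + 0.19² + 0.07² + 0.05² + 0.25² = 0.0009 + 0.1681 + 0.0361 + 0.0049 + 0.0025 + 0.0625 = 0.2750
B_II = 1 / 0.2750 = 3.6364
Highest B → broadest niche (most generalist): morphospecies II (B = 3.64).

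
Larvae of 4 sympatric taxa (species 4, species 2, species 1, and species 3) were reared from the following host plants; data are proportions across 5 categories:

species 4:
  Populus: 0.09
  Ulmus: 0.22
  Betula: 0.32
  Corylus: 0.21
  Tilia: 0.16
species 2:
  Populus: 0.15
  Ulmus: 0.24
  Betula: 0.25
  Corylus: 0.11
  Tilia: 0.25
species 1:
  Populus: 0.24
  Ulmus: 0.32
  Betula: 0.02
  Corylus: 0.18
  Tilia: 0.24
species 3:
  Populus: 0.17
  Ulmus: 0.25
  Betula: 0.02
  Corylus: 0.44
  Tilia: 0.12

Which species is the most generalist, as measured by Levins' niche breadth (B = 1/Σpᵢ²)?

Σp_4ᵢ² = 0.09² + 0.22² + 0.32² + 0.21² + 0.16² = 0.0081 + 0.0484 + 0.1024 + 0.0441 + 0.0256 = 0.2286
B_4 = 1 / 0.2286 = 4.3745
Σp_2ᵢ² = 0.15² + 0.24² + 0.25² + 0.11² + 0.25² = 0.0225 + 0.0576 + 0.0625 + 0.0121 + 0.0625 = 0.2172
B_2 = 1 / 0.2172 = 4.6041
Σp_1ᵢ² = 0.24² + 0.32² + 0.02² + 0.18² + 0.24² = 0.0576 + 0.1024 + 0.0004 + 0.0324 + 0.0576 = 0.2504
B_1 = 1 / 0.2504 = 3.9936
Σp_3ᵢ² = 0.17² + 0.25² + 0.02² + 0.44² + 0.12² = 0.0289 + 0.0625 + 0.0004 + 0.1936 + 0.0144 = 0.2998
B_3 = 1 / 0.2998 = 3.3356
Highest B → broadest niche (most generalist): species 2 (B = 4.60).

species 2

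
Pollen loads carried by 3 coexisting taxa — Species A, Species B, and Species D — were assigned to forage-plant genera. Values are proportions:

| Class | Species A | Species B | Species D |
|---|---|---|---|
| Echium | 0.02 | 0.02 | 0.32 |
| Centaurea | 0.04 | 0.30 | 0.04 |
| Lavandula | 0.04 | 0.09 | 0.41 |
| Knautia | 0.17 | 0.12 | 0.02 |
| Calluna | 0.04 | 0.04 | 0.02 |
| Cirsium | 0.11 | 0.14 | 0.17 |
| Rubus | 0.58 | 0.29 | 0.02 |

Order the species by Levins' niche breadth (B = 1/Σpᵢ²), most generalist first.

Σp_Aᵢ² = 0.02² + 0.04² + 0.04² + 0.17² + 0.04² + 0.11² + 0.58² = 0.0004 + 0.0016 + 0.0016 + 0.0289 + 0.0016 + 0.0121 + 0.3364 = 0.3826
B_A = 1 / 0.3826 = 2.6137
Σp_Bᵢ² = 0.02² + 0.30² + 0.09² + 0.12² + 0.04² + 0.14² + 0.29² = 0.0004 + 0.0900 + 0.0081 + 0.0144 + 0.0016 + 0.0196 + 0.0841 = 0.2182
B_B = 1 / 0.2182 = 4.5830
Σp_Dᵢ² = 0.32² + 0.04² + 0.41² + 0.02² + 0.02² + 0.17² + 0.02² = 0.1024 + 0.0016 + 0.1681 + 0.0004 + 0.0004 + 0.0289 + 0.0004 = 0.3022
B_D = 1 / 0.3022 = 3.3091
Ranking by B (broadest → narrowest): Species B (4.58) > Species D (3.31) > Species A (2.61)

Species B > Species D > Species A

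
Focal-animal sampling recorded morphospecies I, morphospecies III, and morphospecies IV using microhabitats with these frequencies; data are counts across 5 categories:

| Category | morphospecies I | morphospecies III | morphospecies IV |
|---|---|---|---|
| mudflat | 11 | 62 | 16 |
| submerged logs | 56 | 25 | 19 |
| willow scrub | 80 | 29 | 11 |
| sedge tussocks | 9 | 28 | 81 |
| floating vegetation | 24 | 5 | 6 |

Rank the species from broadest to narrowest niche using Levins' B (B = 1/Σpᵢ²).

morphospecies III > morphospecies I > morphospecies IV

Proportions for morphospecies I (n=180): 11/180=0.0611, 56/180=0.3111, 80/180=0.4444, 9/180=0.0500, 24/180=0.1333
Proportions for morphospecies III (n=149): 62/149=0.4161, 25/149=0.1678, 29/149=0.1946, 28/149=0.1879, 5/149=0.0336
Proportions for morphospecies IV (n=133): 16/133=0.1203, 19/133=0.1429, 11/133=0.0827, 81/133=0.6090, 6/133=0.0451
Σp_Iᵢ² = 0.0611² + 0.3111² + 0.4444² + 0.0500² + 0.1333² = 0.003733 + 0.096783 + 0.197491 + 0.002500 + 0.017769 = 0.318276
B_I = 1 / 0.318276 = 3.1419
Σp_IIIᵢ² = 0.4161² + 0.1678² + 0.1946² + 0.1879² + 0.0336² = 0.173139 + 0.028157 + 0.037869 + 0.035306 + 0.001129 = 0.275600
B_III = 1 / 0.275600 = 3.6284
Σp_IVᵢ² = 0.1203² + 0.1429² + 0.0827² + 0.6090² + 0.0451² = 0.014472 + 0.020420 + 0.006839 + 0.370881 + 0.002034 = 0.414646
B_IV = 1 / 0.414646 = 2.4117
Ranking by B (broadest → narrowest): morphospecies III (3.63) > morphospecies I (3.14) > morphospecies IV (2.41)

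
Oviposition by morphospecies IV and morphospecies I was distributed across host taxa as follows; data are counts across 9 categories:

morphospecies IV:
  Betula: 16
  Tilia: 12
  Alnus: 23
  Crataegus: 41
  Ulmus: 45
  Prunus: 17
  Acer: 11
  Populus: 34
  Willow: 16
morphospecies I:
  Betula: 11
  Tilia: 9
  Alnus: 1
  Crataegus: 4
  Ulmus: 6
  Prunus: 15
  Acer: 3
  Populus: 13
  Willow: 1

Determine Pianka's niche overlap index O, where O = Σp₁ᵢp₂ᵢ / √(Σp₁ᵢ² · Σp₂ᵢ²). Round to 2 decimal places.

0.72

Proportions for morphospecies IV (n=215): 16/215=0.0744, 12/215=0.0558, 23/215=0.1070, 41/215=0.1907, 45/215=0.2093, 17/215=0.0791, 11/215=0.0512, 34/215=0.1581, 16/215=0.0744
Proportions for morphospecies I (n=63): 11/63=0.1746, 9/63=0.1429, 1/63=0.0159, 4/63=0.0635, 6/63=0.0952, 15/63=0.2381, 3/63=0.0476, 13/63=0.2063, 1/63=0.0159
Σ p₁ᵢp₂ᵢ = 0.012990 + 0.007974 + 0.001701 + 0.012109 + 0.019925 + 0.018834 + 0.002437 + 0.032616 + 0.001183 = 0.109769
Σp_1ᵢ² = 0.0744² + 0.0558² + 0.1070² + 0.1907² + 0.2093² + 0.0791² + 0.0512² + 0.1581² + 0.0744² = 0.005535 + 0.003114 + 0.011449 + 0.036366 + 0.043806 + 0.006257 + 0.002621 + 0.024996 + 0.005535 = 0.139679
Σp_2ᵢ² = 0.1746² + 0.1429² + 0.0159² + 0.0635² + 0.0952² + 0.2381² + 0.0476² + 0.2063² + 0.0159² = 0.030485 + 0.020420 + 0.000253 + 0.004032 + 0.009063 + 0.056692 + 0.002266 + 0.042560 + 0.000253 = 0.166024
O = 0.109769 / √(0.139679 × 0.166024) = 0.109769 / 0.1522828 = 0.7208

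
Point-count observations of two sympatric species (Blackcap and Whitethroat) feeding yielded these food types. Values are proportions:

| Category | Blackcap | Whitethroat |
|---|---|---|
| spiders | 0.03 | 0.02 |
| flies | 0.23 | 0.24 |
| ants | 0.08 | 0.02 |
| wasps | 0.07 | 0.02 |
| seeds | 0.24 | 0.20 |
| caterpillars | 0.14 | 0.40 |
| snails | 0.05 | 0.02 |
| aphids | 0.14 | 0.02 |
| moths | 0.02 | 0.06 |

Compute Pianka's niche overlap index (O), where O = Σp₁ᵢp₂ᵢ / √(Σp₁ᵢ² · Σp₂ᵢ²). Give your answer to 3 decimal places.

Σ p₁ᵢp₂ᵢ = 0.0006 + 0.0552 + 0.0016 + 0.0014 + 0.0480 + 0.0560 + 0.0010 + 0.0028 + 0.0012 = 0.1678
Σp_1ᵢ² = 0.03² + 0.23² + 0.08² + 0.07² + 0.24² + 0.14² + 0.05² + 0.14² + 0.02² = 0.0009 + 0.0529 + 0.0064 + 0.0049 + 0.0576 + 0.0196 + 0.0025 + 0.0196 + 0.0004 = 0.1648
Σp_2ᵢ² = 0.02² + 0.24² + 0.02² + 0.02² + 0.20² + 0.40² + 0.02² + 0.02² + 0.06² = 0.0004 + 0.0576 + 0.0004 + 0.0004 + 0.0400 + 0.1600 + 0.0004 + 0.0004 + 0.0036 = 0.2632
O = 0.1678 / √(0.1648 × 0.2632) = 0.1678 / 0.208268 = 0.80569

0.806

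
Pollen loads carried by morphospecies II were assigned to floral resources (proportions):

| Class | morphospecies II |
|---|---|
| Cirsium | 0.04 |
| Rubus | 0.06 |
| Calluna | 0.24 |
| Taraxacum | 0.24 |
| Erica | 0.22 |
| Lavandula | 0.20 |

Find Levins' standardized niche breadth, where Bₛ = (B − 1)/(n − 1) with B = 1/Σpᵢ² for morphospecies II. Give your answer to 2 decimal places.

0.76

Σpᵢ² = 0.04² + 0.06² + 0.24² + 0.24² + 0.22² + 0.20² = 0.0016 + 0.0036 + 0.0576 + 0.0576 + 0.0484 + 0.0400 = 0.2088
B = 1 / 0.2088 = 4.7893
Bₛ = (B − 1)/(n − 1) = (4.7893 − 1)/(6 − 1) = 3.7893/5 = 0.7579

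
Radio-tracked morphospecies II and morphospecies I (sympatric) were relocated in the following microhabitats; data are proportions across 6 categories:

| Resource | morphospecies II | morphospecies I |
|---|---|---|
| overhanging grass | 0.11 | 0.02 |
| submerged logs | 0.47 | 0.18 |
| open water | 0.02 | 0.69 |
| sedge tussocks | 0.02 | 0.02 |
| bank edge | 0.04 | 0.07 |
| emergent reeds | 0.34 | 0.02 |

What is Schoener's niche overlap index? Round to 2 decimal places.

0.30

Σ|p₁ᵢ − p₂ᵢ| = 0.09 + 0.29 + 0.67 + 0.00 + 0.03 + 0.32 = 1.40
D = 1 − ½ × 1.40 = 1 − 0.700 = 0.3000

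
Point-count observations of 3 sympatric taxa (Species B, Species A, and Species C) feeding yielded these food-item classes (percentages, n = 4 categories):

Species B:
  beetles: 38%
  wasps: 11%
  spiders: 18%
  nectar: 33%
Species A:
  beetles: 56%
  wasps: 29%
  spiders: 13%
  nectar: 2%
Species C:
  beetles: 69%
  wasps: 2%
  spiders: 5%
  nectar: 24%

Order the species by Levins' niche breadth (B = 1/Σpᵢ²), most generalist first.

Convert percentages to proportions (divide by 100).
Σp_Bᵢ² = 0.38² + 0.11² + 0.18² + 0.33² = 0.1444 + 0.0121 + 0.0324 + 0.1089 = 0.2978
B_B = 1 / 0.2978 = 3.3580
Σp_Aᵢ² = 0.56² + 0.29² + 0.13² + 0.02² = 0.3136 + 0.0841 + 0.0169 + 0.0004 = 0.4150
B_A = 1 / 0.4150 = 2.4096
Σp_Cᵢ² = 0.69² + 0.02² + 0.05² + 0.24² = 0.4761 + 0.0004 + 0.0025 + 0.0576 = 0.5366
B_C = 1 / 0.5366 = 1.8636
Ranking by B (broadest → narrowest): Species B (3.36) > Species A (2.41) > Species C (1.86)

Species B > Species A > Species C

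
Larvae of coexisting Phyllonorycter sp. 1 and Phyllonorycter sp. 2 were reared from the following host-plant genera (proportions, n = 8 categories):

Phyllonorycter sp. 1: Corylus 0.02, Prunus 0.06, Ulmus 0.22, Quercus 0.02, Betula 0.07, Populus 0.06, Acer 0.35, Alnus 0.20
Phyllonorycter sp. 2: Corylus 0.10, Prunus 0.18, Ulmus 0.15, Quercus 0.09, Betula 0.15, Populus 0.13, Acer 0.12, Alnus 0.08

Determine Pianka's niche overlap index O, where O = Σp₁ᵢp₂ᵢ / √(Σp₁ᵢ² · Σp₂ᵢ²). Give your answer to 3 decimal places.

0.718

Σ p₁ᵢp₂ᵢ = 0.0020 + 0.0108 + 0.0330 + 0.0018 + 0.0105 + 0.0078 + 0.0420 + 0.0160 = 0.1239
Σp_1ᵢ² = 0.02² + 0.06² + 0.22² + 0.02² + 0.07² + 0.06² + 0.35² + 0.20² = 0.0004 + 0.0036 + 0.0484 + 0.0004 + 0.0049 + 0.0036 + 0.1225 + 0.0400 = 0.2238
Σp_2ᵢ² = 0.10² + 0.18² + 0.15² + 0.09² + 0.15² + 0.13² + 0.12² + 0.08² = 0.0100 + 0.0324 + 0.0225 + 0.0081 + 0.0225 + 0.0169 + 0.0144 + 0.0064 = 0.1332
O = 0.1239 / √(0.2238 × 0.1332) = 0.1239 / 0.172656 = 0.71761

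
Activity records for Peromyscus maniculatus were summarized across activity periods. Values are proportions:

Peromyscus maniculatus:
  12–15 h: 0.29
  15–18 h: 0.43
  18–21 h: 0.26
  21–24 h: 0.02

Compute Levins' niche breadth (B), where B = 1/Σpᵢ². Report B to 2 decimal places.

2.97

Σpᵢ² = 0.29² + 0.43² + 0.26² + 0.02² = 0.0841 + 0.1849 + 0.0676 + 0.0004 = 0.3370
B = 1 / 0.3370 = 2.9674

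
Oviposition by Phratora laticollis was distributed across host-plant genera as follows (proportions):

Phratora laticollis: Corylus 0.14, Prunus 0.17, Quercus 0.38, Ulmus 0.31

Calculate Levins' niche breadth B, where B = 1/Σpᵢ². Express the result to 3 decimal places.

3.460

Σpᵢ² = 0.14² + 0.17² + 0.38² + 0.31² = 0.0196 + 0.0289 + 0.1444 + 0.0961 = 0.2890
B = 1 / 0.2890 = 3.46021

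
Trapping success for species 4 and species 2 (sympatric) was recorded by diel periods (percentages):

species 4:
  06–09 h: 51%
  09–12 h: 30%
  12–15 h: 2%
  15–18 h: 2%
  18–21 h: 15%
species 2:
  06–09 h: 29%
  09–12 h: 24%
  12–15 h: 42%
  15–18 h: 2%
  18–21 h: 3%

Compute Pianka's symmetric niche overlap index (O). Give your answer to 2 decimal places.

0.68

Convert percentages to proportions (divide by 100).
Σ p₁ᵢp₂ᵢ = 0.1479 + 0.0720 + 0.0084 + 0.0004 + 0.0045 = 0.2332
Σp_1ᵢ² = 0.51² + 0.30² + 0.02² + 0.02² + 0.15² = 0.2601 + 0.0900 + 0.0004 + 0.0004 + 0.0225 = 0.3734
Σp_2ᵢ² = 0.29² + 0.24² + 0.42² + 0.02² + 0.03² = 0.0841 + 0.0576 + 0.1764 + 0.0004 + 0.0009 = 0.3194
O = 0.2332 / √(0.3734 × 0.3194) = 0.2332 / 0.34535 = 0.6753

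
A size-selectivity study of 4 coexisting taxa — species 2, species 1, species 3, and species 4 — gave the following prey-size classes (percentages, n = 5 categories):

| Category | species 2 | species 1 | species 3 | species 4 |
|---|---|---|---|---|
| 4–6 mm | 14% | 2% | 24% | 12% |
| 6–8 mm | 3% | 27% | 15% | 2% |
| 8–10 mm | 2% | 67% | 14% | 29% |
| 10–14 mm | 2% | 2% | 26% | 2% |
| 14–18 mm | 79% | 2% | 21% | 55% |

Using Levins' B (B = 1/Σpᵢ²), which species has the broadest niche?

Convert percentages to proportions (divide by 100).
Σp_2ᵢ² = 0.14² + 0.03² + 0.02² + 0.02² + 0.79² = 0.0196 + 0.0009 + 0.0004 + 0.0004 + 0.6241 = 0.6454
B_2 = 1 / 0.6454 = 1.5494
Σp_1ᵢ² = 0.02² + 0.27² + 0.67² + 0.02² + 0.02² = 0.0004 + 0.0729 + 0.4489 + 0.0004 + 0.0004 = 0.5230
B_1 = 1 / 0.5230 = 1.9120
Σp_3ᵢ² = 0.24² + 0.15² + 0.14² + 0.26² + 0.21² = 0.0576 + 0.0225 + 0.0196 + 0.0676 + 0.0441 = 0.2114
B_3 = 1 / 0.2114 = 4.7304
Σp_4ᵢ² = 0.12² + 0.02² + 0.29² + 0.02² + 0.55² = 0.0144 + 0.0004 + 0.0841 + 0.0004 + 0.3025 = 0.4018
B_4 = 1 / 0.4018 = 2.4888
Highest B → broadest niche (most generalist): species 3 (B = 4.73).

species 3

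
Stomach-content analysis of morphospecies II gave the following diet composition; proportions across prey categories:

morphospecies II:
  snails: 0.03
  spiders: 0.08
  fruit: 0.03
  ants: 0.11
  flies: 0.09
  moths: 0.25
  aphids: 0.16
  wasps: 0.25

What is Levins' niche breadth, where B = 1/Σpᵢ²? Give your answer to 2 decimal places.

5.59

Σpᵢ² = 0.03² + 0.08² + 0.03² + 0.11² + 0.09² + 0.25² + 0.16² + 0.25² = 0.0009 + 0.0064 + 0.0009 + 0.0121 + 0.0081 + 0.0625 + 0.0256 + 0.0625 = 0.1790
B = 1 / 0.1790 = 5.5866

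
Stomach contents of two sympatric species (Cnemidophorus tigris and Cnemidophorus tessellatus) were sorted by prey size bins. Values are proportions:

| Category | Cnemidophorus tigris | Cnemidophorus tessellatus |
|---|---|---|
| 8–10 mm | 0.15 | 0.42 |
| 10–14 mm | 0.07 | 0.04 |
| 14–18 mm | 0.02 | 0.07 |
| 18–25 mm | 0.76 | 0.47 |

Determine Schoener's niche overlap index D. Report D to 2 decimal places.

Σ|p₁ᵢ − p₂ᵢ| = 0.27 + 0.03 + 0.05 + 0.29 = 0.64
D = 1 − ½ × 0.64 = 1 − 0.320 = 0.6800

0.68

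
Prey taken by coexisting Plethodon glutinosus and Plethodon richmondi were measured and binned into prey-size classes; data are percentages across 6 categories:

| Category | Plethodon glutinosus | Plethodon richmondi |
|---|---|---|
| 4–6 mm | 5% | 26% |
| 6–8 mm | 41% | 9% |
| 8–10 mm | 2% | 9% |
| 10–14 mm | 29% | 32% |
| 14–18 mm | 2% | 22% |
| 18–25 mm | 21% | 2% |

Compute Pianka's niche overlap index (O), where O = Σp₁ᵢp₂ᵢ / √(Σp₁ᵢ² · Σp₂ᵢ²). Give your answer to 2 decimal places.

Convert percentages to proportions (divide by 100).
Σ p₁ᵢp₂ᵢ = 0.0130 + 0.0369 + 0.0018 + 0.0928 + 0.0044 + 0.0042 = 0.1531
Σp_1ᵢ² = 0.05² + 0.41² + 0.02² + 0.29² + 0.02² + 0.21² = 0.0025 + 0.1681 + 0.0004 + 0.0841 + 0.0004 + 0.0441 = 0.2996
Σp_2ᵢ² = 0.26² + 0.09² + 0.09² + 0.32² + 0.22² + 0.02² = 0.0676 + 0.0081 + 0.0081 + 0.1024 + 0.0484 + 0.0004 = 0.2350
O = 0.1531 / √(0.2996 × 0.2350) = 0.1531 / 0.26534 = 0.5770

0.58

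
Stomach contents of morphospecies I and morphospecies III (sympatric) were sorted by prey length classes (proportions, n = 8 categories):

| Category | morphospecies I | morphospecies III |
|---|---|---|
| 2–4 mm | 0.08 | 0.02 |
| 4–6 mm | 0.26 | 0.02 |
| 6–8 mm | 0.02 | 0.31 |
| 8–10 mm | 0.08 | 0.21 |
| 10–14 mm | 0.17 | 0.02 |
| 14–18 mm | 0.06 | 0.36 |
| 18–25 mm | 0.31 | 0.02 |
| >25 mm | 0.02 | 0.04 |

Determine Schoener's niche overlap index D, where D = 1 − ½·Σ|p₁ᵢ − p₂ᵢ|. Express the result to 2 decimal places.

Σ|p₁ᵢ − p₂ᵢ| = 0.06 + 0.24 + 0.29 + 0.13 + 0.15 + 0.30 + 0.29 + 0.02 = 1.48
D = 1 − ½ × 1.48 = 1 − 0.740 = 0.2600

0.26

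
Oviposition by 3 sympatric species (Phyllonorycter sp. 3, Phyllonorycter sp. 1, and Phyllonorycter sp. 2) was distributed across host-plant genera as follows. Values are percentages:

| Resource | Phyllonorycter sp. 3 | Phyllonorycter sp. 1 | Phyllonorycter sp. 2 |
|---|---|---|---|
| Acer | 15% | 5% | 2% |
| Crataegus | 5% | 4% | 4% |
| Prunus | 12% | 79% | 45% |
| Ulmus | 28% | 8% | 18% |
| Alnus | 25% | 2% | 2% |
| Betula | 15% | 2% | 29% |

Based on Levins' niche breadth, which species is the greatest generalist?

Convert percentages to proportions (divide by 100).
Σp_3ᵢ² = 0.15² + 0.05² + 0.12² + 0.28² + 0.25² + 0.15² = 0.0225 + 0.0025 + 0.0144 + 0.0784 + 0.0625 + 0.0225 = 0.2028
B_3 = 1 / 0.2028 = 4.9310
Σp_1ᵢ² = 0.05² + 0.04² + 0.79² + 0.08² + 0.02² + 0.02² = 0.0025 + 0.0016 + 0.6241 + 0.0064 + 0.0004 + 0.0004 = 0.6354
B_1 = 1 / 0.6354 = 1.5738
Σp_2ᵢ² = 0.02² + 0.04² + 0.45² + 0.18² + 0.02² + 0.29² = 0.0004 + 0.0016 + 0.2025 + 0.0324 + 0.0004 + 0.0841 = 0.3214
B_2 = 1 / 0.3214 = 3.1114
Highest B → broadest niche (most generalist): Phyllonorycter sp. 3 (B = 4.93).

Phyllonorycter sp. 3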